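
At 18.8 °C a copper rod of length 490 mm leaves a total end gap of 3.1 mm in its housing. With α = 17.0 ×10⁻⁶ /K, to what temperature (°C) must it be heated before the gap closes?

α·L₀·ΔT = 3.1 mm ⇒ ΔT = 3.1 / (17.0×10⁻⁶ × 490.0) = 372.1 K.
T = 18.8 + 372.1 = 390.9 °C.

391 °C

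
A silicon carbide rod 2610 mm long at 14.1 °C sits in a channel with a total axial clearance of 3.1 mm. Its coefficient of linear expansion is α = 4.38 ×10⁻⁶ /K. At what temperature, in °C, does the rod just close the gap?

α·L₀·ΔT = 3.1 mm ⇒ ΔT = 3.1 / (4.38×10⁻⁶ × 2610.0) = 271.2 K.
T = 14.1 + 271.2 = 285.3 °C.

285 °C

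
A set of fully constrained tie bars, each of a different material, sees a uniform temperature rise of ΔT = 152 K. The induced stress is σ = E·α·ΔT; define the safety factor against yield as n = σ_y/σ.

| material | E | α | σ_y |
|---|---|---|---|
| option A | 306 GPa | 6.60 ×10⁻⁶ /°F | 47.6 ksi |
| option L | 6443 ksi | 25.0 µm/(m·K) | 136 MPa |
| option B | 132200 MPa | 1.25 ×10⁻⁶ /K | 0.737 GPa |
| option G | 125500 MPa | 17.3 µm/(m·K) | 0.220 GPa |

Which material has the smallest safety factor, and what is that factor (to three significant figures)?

option A, n = 0.594

In consistent units (E in GPa, α in ×10⁻⁶/K, σ_y in MPa):
  option A: E = 306.0, α = 11.9, σ_y = 328.2 → σ = 553 MPa, n = 0.594
  option L: E = 44.42, α = 25.0, σ_y = 136.0 → σ = 169 MPa, n = 0.806
  option B: E = 132.2, α = 1.25, σ_y = 737.0 → σ = 25.1 MPa, n = 29.3
  option G: E = 125.5, α = 17.3, σ_y = 220.0 → σ = 330 MPa, n = 0.667
Smallest n: option A with n = 0.594.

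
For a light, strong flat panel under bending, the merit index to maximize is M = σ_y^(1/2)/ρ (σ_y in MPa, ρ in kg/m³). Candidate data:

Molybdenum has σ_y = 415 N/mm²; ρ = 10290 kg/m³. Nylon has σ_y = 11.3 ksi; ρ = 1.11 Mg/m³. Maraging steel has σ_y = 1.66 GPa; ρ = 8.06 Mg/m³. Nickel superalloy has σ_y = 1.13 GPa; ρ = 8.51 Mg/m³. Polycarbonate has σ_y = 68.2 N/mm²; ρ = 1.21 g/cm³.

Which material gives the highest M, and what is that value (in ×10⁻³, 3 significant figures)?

Normalizing units and computing the index:
  molybdenum: σ_y = 415.0 MPa, ρ = 10290 kg/m³
  nylon: σ_y = 77.91 MPa, ρ = 1110 kg/m³
  maraging steel: σ_y = 1660 MPa, ρ = 8060 kg/m³
  nickel superalloy: σ_y = 1130 MPa, ρ = 8510 kg/m³
  polycarbonate: σ_y = 68.20 MPa, ρ = 1210 kg/m³
  nylon: M = 7.95×10⁻³
  polycarbonate: M = 6.83×10⁻³
  maraging steel: M = 5.05×10⁻³
  nickel superalloy: M = 3.95×10⁻³
  molybdenum: M = 1.98×10⁻³
Nylon ranks first.

nylon, M = 7.95×10⁻³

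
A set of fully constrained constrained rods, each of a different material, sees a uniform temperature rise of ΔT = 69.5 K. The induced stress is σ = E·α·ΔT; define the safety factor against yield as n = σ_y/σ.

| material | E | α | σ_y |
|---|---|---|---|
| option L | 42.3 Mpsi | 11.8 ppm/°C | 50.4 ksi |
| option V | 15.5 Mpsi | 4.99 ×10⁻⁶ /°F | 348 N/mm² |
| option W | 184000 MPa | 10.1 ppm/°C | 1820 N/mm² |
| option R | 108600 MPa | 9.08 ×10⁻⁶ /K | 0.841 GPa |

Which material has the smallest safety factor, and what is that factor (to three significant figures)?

In consistent units (E in GPa, α in ×10⁻⁶/K, σ_y in MPa):
  option L: E = 291.6, α = 11.8, σ_y = 347.5 → σ = 239 MPa, n = 1.45
  option V: E = 106.9, α = 8.98, σ_y = 348.0 → σ = 66.7 MPa, n = 5.22
  option W: E = 184.0, α = 10.1, σ_y = 1820 → σ = 129 MPa, n = 14.1
  option R: E = 108.6, α = 9.08, σ_y = 841.0 → σ = 68.5 MPa, n = 12.3
Smallest n: option L with n = 1.45.

option L, n = 1.45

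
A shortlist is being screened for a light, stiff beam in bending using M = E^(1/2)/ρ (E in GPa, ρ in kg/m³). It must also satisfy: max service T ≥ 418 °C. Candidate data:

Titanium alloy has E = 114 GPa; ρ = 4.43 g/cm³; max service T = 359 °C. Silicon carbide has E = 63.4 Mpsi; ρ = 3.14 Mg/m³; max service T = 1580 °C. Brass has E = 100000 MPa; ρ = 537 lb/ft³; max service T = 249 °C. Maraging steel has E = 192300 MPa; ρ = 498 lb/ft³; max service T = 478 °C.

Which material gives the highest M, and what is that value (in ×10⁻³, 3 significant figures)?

silicon carbide, M = 6.66×10⁻³

Screen on constraints: max service T ≥ 418 °C. Survivors: silicon carbide, maraging steel.
Putting every candidate on a common basis:
  silicon carbide: E = 437.1 GPa, ρ = 3140 kg/m³
  maraging steel: E = 192.3 GPa, ρ = 7977 kg/m³
  silicon carbide: M = 6.66×10⁻³
  maraging steel: M = 1.74×10⁻³
Silicon carbide ranks first.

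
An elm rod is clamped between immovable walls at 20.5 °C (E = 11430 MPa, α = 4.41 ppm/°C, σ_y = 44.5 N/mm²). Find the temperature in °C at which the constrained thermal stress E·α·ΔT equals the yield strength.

E = 11430 MPa = 11.43 GPa.
σ_y = 44.5 N/mm² = 44.50 MPa.
E·α·ΔT = 44.50 MPa ⇒ ΔT = 44.50 / (11.43×10³ × 4.41×10⁻⁶) = 882.8 K.
T = 20.5 + 882.8 = 903.3 °C.

903 °C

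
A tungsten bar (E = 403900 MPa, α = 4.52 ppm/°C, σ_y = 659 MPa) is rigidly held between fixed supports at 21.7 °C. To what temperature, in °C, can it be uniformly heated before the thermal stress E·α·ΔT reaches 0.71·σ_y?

278 °C

E = 403900 MPa = 403.9 GPa.
E·α·ΔT = 467.9 MPa ⇒ ΔT = 467.9 / (403.9×10³ × 4.52×10⁻⁶) = 256.3 K.
T = 21.7 + 256.3 = 278.0 °C.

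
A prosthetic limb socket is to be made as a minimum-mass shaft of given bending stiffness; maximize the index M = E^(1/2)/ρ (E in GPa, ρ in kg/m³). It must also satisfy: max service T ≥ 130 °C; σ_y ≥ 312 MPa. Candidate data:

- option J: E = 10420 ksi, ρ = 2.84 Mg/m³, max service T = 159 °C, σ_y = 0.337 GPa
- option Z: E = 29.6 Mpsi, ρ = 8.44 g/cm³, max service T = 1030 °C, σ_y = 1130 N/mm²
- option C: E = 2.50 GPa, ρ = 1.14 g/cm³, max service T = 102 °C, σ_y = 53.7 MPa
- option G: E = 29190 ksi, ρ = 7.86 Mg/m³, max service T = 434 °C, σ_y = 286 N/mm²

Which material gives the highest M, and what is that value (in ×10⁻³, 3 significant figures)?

option J, M = 2.98×10⁻³

Screen on constraints: max service T ≥ 130 °C; σ_y ≥ 312 MPa. Survivors: option J, option Z.
Convert each candidate to consistent units, then evaluate M:
  option J: E = 71.84 GPa, ρ = 2840 kg/m³
  option Z: E = 204.1 GPa, ρ = 8440 kg/m³
  option J: M = 2.98×10⁻³
  option Z: M = 1.69×10⁻³
Highest index: option J.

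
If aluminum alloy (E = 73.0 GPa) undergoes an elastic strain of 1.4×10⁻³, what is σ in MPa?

σ = E·ε = 73000 MPa × 1.4×10⁻³ = 102 MPa.

102 MPa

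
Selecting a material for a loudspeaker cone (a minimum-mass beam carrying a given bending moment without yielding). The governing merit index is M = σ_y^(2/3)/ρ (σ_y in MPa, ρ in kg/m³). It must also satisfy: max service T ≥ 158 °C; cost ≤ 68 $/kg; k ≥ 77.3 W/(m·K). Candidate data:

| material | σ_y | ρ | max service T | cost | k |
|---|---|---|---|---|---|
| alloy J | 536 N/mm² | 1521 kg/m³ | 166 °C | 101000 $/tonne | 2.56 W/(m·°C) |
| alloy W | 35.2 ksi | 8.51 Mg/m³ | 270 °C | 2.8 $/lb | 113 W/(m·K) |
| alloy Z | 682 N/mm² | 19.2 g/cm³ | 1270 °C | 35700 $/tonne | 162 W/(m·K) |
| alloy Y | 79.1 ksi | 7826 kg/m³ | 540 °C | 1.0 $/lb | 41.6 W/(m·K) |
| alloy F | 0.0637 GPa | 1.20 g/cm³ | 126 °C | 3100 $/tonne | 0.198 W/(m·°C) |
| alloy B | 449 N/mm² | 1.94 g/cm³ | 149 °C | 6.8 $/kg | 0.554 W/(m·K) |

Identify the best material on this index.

alloy W

Screen on constraints: max service T ≥ 158 °C; cost ≤ 68 $/kg; k ≥ 77.3 W/(m·K). Survivors: alloy W, alloy Z.
Putting every candidate on a common basis:
  alloy W: σ_y = 242.7 MPa, ρ = 8510 kg/m³
  alloy Z: σ_y = 682.0 MPa, ρ = 19200 kg/m³
  alloy W: M = 4.57×10⁻³
  alloy Z: M = 4.04×10⁻³
Alloy W ranks first.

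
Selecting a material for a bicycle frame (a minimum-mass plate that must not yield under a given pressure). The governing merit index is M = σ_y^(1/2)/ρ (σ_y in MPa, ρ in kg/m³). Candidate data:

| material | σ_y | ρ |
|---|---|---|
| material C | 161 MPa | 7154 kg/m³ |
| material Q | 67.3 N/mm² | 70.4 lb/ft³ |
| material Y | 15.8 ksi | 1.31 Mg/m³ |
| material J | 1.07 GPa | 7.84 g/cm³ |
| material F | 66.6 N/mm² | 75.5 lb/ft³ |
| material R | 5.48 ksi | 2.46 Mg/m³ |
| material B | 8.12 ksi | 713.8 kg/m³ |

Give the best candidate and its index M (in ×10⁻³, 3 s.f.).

Normalizing units and computing the index:
  material C: σ_y = 161.0 MPa, ρ = 7154 kg/m³
  material Q: σ_y = 67.30 MPa, ρ = 1128 kg/m³
  material Y: σ_y = 108.9 MPa, ρ = 1310 kg/m³
  material J: σ_y = 1070 MPa, ρ = 7840 kg/m³
  material F: σ_y = 66.60 MPa, ρ = 1209 kg/m³
  material R: σ_y = 37.78 MPa, ρ = 2460 kg/m³
  material B: σ_y = 55.99 MPa, ρ = 713.8 kg/m³
  material B: M = 10.5×10⁻³
  material Y: M = 7.97×10⁻³
  material Q: M = 7.27×10⁻³
  material F: M = 6.75×10⁻³
  material J: M = 4.17×10⁻³
  material R: M = 2.50×10⁻³
  material C: M = 1.77×10⁻³
Material B has the largest M.

material B, M = 10.5×10⁻³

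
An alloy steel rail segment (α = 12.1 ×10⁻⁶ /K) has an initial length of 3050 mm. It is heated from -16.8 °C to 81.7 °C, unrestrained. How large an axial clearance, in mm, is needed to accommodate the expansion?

ΔT = 81.7 − (-16.8) = 98.50 K.
ΔL = α·L₀·ΔT = 12.1×10⁻⁶ × 3050 mm × 98.50 K = 3.64 mm.

3.64 mm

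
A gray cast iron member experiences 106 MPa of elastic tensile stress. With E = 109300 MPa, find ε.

E = 109300 MPa = 109.3 GPa = 109300 MPa.
ε = σ/E = 106 / 109300 = 9.70×10⁻⁴.

9.70×10⁻⁴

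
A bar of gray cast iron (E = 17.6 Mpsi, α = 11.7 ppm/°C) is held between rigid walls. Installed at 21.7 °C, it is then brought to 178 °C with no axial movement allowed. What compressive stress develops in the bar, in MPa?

E = 17.6 Mpsi = 121.3 GPa.
ΔT = 156.3 K. Constrained thermal stress σ = E·α·ΔT = 121.3×10³ MPa × 11.7×10⁻⁶ × 156.3 = 222 MPa (compressive).

222 MPa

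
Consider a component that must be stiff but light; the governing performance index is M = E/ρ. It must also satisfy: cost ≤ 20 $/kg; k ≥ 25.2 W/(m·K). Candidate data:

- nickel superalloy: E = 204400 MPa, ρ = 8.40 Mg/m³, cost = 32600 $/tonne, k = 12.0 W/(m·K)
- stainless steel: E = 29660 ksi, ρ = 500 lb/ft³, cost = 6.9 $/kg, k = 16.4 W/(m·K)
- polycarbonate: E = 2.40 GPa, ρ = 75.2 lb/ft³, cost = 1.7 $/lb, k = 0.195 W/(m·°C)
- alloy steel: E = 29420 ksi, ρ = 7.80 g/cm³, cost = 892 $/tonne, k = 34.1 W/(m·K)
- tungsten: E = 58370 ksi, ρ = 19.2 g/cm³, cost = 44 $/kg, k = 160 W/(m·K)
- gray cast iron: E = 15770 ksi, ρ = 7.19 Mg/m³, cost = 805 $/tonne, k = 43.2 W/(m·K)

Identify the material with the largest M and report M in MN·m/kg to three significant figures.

alloy steel, M = 26.0 MN·m/kg

Screen on constraints: cost ≤ 20 $/kg; k ≥ 25.2 W/(m·K). Survivors: alloy steel, gray cast iron.
Putting every candidate on a common basis:
  alloy steel: E = 202.8 GPa, ρ = 7800 kg/m³
  gray cast iron: E = 108.7 GPa, ρ = 7190 kg/m³
  alloy steel: M = 26.0 MN·m/kg
  gray cast iron: M = 15.1 MN·m/kg
Highest index: alloy steel.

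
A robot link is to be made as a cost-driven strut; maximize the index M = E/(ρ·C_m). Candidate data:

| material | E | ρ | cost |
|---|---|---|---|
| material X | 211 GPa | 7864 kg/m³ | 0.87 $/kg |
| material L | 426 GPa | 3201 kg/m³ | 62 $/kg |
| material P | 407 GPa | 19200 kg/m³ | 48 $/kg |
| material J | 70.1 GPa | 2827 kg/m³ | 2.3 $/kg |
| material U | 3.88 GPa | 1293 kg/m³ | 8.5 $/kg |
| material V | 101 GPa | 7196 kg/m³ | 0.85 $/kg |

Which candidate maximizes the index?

Per-candidate index values:
  material X: M = 30.8 MN·m per $
  material V: M = 16.5 MN·m per $
  material J: M = 10.8 MN·m per $
  material L: M = 2.15 MN·m per $
  material P: M = 0.442 MN·m per $
  material U: M = 0.353 MN·m per $
Material X ranks first.

material X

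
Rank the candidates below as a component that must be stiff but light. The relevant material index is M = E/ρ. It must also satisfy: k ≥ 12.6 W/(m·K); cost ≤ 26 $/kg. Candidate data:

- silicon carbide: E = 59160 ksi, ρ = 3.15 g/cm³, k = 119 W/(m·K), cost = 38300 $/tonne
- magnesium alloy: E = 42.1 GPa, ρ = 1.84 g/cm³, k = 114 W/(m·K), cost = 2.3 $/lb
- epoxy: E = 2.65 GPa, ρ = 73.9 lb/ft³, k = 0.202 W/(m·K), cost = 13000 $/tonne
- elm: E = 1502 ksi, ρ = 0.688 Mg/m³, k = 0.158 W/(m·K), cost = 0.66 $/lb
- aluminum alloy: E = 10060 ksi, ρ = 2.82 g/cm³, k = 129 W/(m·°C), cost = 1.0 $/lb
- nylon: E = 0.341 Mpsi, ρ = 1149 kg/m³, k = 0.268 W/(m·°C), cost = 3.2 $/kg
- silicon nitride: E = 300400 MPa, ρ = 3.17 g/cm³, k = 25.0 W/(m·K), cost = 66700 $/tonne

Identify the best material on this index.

aluminum alloy

Screen on constraints: k ≥ 12.6 W/(m·K); cost ≤ 26 $/kg. Survivors: magnesium alloy, aluminum alloy.
After converting to SI:
  magnesium alloy: E = 42.10 GPa, ρ = 1840 kg/m³
  aluminum alloy: E = 69.36 GPa, ρ = 2820 kg/m³
  aluminum alloy: M = 24.6 MN·m/kg
  magnesium alloy: M = 22.9 MN·m/kg
Aluminum alloy has the largest M.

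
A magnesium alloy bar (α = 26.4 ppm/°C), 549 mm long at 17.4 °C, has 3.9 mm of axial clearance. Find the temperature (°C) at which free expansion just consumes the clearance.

α·L₀·ΔT = 3.9 mm ⇒ ΔT = 3.9 / (26.4×10⁻⁶ × 549.0) = 269.1 K.
T = 17.4 + 269.1 = 286.5 °C.

286 °C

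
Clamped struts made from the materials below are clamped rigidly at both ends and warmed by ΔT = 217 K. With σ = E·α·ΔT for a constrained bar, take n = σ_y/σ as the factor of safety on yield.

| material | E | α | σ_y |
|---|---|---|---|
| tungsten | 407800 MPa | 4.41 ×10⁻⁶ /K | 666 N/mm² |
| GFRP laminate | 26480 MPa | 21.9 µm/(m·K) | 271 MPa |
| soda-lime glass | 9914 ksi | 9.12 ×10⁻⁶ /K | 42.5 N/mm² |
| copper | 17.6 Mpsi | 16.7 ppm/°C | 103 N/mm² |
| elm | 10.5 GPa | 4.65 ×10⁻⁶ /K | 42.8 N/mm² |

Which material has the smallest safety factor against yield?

copper

In consistent units (E in GPa, α in ×10⁻⁶/K, σ_y in MPa):
  tungsten: E = 407.8, α = 4.41, σ_y = 666.0 → σ = 390 MPa, n = 1.71
  GFRP laminate: E = 26.48, α = 21.9, σ_y = 271.0 → σ = 126 MPa, n = 2.15
  soda-lime glass: E = 68.35, α = 9.12, σ_y = 42.50 → σ = 135 MPa, n = 0.314
  copper: E = 121.3, α = 16.7, σ_y = 103.0 → σ = 440 MPa, n = 0.234
  elm: E = 10.50, α = 4.65, σ_y = 42.80 → σ = 10.6 MPa, n = 4.04
Copper has the lowest safety factor, n = 0.234.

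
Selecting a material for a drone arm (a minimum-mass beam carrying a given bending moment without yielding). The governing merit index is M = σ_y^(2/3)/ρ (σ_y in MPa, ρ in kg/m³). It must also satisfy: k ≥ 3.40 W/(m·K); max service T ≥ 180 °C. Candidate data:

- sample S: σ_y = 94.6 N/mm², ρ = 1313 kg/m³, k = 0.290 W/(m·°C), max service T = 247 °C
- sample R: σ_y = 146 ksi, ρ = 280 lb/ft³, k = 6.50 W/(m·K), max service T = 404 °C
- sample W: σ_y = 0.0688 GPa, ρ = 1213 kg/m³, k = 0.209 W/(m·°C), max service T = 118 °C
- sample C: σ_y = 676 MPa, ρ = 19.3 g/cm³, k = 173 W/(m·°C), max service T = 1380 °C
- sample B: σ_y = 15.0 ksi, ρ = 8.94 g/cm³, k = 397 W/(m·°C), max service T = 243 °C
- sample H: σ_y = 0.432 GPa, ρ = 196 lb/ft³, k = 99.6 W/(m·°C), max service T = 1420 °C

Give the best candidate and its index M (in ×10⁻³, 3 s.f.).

Screen on constraints: k ≥ 3.40 W/(m·K); max service T ≥ 180 °C. Survivors: sample R, sample C, sample B, sample H.
After converting to SI:
  sample R: σ_y = 1007 MPa, ρ = 4485 kg/m³
  sample C: σ_y = 676.0 MPa, ρ = 19300 kg/m³
  sample B: σ_y = 103.4 MPa, ρ = 8940 kg/m³
  sample H: σ_y = 432.0 MPa, ρ = 3140 kg/m³
  sample R: M = 22.4×10⁻³
  sample H: M = 18.2×10⁻³
  sample C: M = 3.99×10⁻³
  sample B: M = 2.46×10⁻³
Sample R has the largest M.

sample R, M = 22.4×10⁻³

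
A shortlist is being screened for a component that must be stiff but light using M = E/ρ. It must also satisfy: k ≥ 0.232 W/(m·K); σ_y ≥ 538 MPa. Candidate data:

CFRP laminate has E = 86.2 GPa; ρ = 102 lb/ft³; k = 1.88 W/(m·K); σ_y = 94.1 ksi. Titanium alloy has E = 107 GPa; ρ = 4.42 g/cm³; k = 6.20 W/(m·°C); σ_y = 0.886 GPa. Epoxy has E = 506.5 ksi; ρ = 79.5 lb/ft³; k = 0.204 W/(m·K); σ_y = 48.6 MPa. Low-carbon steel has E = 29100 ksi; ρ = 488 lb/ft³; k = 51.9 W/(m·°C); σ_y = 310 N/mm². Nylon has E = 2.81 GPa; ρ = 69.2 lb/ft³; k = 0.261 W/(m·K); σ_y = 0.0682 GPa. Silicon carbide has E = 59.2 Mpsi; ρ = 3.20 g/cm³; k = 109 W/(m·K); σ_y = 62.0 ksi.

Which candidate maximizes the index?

Screen on constraints: k ≥ 0.232 W/(m·K); σ_y ≥ 538 MPa. Survivors: CFRP laminate, titanium alloy.
After converting to SI:
  CFRP laminate: E = 86.20 GPa, ρ = 1634 kg/m³
  titanium alloy: E = 107.0 GPa, ρ = 4420 kg/m³
  CFRP laminate: M = 52.8 MN·m/kg
  titanium alloy: M = 24.2 MN·m/kg
The maximum is for CFRP laminate.

CFRP laminate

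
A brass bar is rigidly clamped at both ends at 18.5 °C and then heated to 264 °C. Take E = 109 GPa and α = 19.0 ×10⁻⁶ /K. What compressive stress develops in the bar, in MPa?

508 MPa

ΔT = 245.5 K. Constrained thermal stress σ = E·α·ΔT = 109.0×10³ MPa × 19.0×10⁻⁶ × 245.5 = 508 MPa (compressive).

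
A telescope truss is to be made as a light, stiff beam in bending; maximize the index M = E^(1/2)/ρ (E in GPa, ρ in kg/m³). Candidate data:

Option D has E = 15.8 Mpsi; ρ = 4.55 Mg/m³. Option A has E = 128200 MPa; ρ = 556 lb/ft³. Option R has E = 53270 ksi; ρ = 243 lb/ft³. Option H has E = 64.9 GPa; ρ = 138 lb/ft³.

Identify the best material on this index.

Putting every candidate on a common basis:
  option D: E = 108.9 GPa, ρ = 4550 kg/m³
  option A: E = 128.2 GPa, ρ = 8906 kg/m³
  option R: E = 367.3 GPa, ρ = 3892 kg/m³
  option H: E = 64.90 GPa, ρ = 2211 kg/m³
  option R: M = 4.92×10⁻³
  option H: M = 3.64×10⁻³
  option D: M = 2.29×10⁻³
  option A: M = 1.27×10⁻³
Option R has the largest M.

option R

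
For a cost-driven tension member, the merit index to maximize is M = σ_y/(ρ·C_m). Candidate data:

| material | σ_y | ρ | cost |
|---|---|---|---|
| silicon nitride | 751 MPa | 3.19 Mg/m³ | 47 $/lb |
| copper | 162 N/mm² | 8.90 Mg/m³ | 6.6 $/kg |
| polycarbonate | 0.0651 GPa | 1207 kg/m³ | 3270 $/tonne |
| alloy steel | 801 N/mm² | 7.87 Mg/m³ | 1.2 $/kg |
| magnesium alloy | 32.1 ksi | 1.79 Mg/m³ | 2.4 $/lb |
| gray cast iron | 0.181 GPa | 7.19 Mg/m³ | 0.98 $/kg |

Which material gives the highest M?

alloy steel

Putting every candidate on a common basis:
  silicon nitride: σ_y = 751.0 MPa, ρ = 3190 kg/m³, cost = 103.6 $/kg
  copper: σ_y = 162.0 MPa, ρ = 8900 kg/m³, cost = 6.600 $/kg
  polycarbonate: σ_y = 65.10 MPa, ρ = 1207 kg/m³, cost = 3.270 $/kg
  alloy steel: σ_y = 801.0 MPa, ρ = 7870 kg/m³, cost = 1.200 $/kg
  magnesium alloy: σ_y = 221.3 MPa, ρ = 1790 kg/m³, cost = 5.291 $/kg
  gray cast iron: σ_y = 181.0 MPa, ρ = 7190 kg/m³, cost = 0.9800 $/kg
  alloy steel: M = 84.8 kN·m per $
  gray cast iron: M = 25.7 kN·m per $
  magnesium alloy: M = 23.4 kN·m per $
  polycarbonate: M = 16.5 kN·m per $
  copper: M = 2.76 kN·m per $
  silicon nitride: M = 2.27 kN·m per $
The maximum is for alloy steel.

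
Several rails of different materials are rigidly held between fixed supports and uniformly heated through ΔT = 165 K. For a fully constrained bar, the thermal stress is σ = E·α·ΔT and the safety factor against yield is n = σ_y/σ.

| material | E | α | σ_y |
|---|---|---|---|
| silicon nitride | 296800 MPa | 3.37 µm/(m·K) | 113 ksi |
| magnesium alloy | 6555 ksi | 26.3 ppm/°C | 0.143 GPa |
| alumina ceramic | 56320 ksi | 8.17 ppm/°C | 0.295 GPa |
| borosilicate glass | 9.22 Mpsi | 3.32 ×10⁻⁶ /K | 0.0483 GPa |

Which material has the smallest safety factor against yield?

Per material, after unit conversion:
  silicon nitride: E = 296.8, α = 3.37, σ_y = 779.1 → σ = 165 MPa, n = 4.72
  magnesium alloy: E = 45.20, α = 26.3, σ_y = 143.0 → σ = 196 MPa, n = 0.729
  alumina ceramic: E = 388.3, α = 8.17, σ_y = 295.0 → σ = 523 MPa, n = 0.564
  borosilicate glass: E = 63.57, α = 3.32, σ_y = 48.30 → σ = 34.8 MPa, n = 1.39
Alumina ceramic has the lowest safety factor, n = 0.564.

alumina ceramic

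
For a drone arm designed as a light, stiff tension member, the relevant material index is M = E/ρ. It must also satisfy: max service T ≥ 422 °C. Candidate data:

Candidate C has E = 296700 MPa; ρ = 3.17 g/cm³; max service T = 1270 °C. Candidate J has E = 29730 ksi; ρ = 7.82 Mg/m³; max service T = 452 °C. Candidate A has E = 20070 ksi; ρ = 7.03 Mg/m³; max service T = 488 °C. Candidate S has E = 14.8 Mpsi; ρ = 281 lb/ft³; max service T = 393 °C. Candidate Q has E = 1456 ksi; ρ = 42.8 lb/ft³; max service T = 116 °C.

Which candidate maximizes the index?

Screen on constraints: max service T ≥ 422 °C. Survivors: candidate C, candidate J, candidate A.
In SI units:
  candidate C: E = 296.7 GPa, ρ = 3170 kg/m³
  candidate J: E = 205.0 GPa, ρ = 7820 kg/m³
  candidate A: E = 138.4 GPa, ρ = 7030 kg/m³
  candidate C: M = 93.6 MN·m/kg
  candidate J: M = 26.2 MN·m/kg
  candidate A: M = 19.7 MN·m/kg
Highest index: candidate C.

candidate C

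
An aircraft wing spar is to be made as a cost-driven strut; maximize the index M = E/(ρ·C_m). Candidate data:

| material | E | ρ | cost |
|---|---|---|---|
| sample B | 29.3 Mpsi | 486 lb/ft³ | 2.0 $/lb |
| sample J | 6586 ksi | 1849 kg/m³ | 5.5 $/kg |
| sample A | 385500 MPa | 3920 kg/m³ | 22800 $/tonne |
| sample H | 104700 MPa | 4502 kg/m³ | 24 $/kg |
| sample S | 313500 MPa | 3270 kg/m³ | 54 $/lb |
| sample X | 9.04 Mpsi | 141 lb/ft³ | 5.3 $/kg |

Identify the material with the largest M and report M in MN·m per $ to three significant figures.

Normalizing units and computing the index:
  sample B: E = 202.0 GPa, ρ = 7785 kg/m³, cost = 4.409 $/kg
  sample J: E = 45.41 GPa, ρ = 1849 kg/m³, cost = 5.500 $/kg
  sample A: E = 385.5 GPa, ρ = 3920 kg/m³, cost = 22.80 $/kg
  sample H: E = 104.7 GPa, ρ = 4502 kg/m³, cost = 24.00 $/kg
  sample S: E = 313.5 GPa, ρ = 3270 kg/m³, cost = 119.0 $/kg
  sample X: E = 62.33 GPa, ρ = 2259 kg/m³, cost = 5.300 $/kg
  sample B: M = 5.89 MN·m per $
  sample X: M = 5.21 MN·m per $
  sample J: M = 4.47 MN·m per $
  sample A: M = 4.31 MN·m per $
  sample H: M = 0.969 MN·m per $
  sample S: M = 0.805 MN·m per $
The maximum is for sample B.

sample B, M = 5.89 MN·m per $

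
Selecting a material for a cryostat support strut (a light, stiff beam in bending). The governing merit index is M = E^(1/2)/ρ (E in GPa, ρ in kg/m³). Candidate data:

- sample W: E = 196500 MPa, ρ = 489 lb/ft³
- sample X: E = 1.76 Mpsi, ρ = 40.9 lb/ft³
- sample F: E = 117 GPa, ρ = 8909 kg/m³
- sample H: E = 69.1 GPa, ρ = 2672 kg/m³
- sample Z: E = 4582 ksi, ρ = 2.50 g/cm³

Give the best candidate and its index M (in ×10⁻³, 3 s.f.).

sample X, M = 5.32×10⁻³

After converting to SI:
  sample W: E = 196.5 GPa, ρ = 7833 kg/m³
  sample X: E = 12.13 GPa, ρ = 655.2 kg/m³
  sample F: E = 117.0 GPa, ρ = 8909 kg/m³
  sample H: E = 69.10 GPa, ρ = 2672 kg/m³
  sample Z: E = 31.59 GPa, ρ = 2500 kg/m³
  sample X: M = 5.32×10⁻³
  sample H: M = 3.11×10⁻³
  sample Z: M = 2.25×10⁻³
  sample W: M = 1.79×10⁻³
  sample F: M = 1.21×10⁻³
The maximum is for sample X.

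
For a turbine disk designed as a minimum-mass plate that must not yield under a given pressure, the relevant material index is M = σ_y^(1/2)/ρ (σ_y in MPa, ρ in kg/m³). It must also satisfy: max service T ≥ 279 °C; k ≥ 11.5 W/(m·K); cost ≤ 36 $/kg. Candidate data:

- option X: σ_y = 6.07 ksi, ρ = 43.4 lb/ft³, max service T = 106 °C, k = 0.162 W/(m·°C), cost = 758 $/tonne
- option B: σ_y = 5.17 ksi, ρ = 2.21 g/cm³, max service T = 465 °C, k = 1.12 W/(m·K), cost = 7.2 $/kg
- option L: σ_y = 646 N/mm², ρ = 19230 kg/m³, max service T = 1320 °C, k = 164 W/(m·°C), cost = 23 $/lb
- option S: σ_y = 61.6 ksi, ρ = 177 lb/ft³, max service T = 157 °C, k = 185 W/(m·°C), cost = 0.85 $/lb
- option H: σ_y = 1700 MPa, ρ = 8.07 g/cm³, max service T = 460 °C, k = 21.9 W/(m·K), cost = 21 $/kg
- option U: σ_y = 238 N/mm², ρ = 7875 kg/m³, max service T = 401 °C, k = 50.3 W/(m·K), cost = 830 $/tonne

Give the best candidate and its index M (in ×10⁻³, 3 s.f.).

Screen on constraints: max service T ≥ 279 °C; k ≥ 11.5 W/(m·K); cost ≤ 36 $/kg. Survivors: option H, option U.
In SI units:
  option H: σ_y = 1700 MPa, ρ = 8070 kg/m³
  option U: σ_y = 238.0 MPa, ρ = 7875 kg/m³
  option H: M = 5.11×10⁻³
  option U: M = 1.96×10⁻³
Option H ranks first.

option H, M = 5.11×10⁻³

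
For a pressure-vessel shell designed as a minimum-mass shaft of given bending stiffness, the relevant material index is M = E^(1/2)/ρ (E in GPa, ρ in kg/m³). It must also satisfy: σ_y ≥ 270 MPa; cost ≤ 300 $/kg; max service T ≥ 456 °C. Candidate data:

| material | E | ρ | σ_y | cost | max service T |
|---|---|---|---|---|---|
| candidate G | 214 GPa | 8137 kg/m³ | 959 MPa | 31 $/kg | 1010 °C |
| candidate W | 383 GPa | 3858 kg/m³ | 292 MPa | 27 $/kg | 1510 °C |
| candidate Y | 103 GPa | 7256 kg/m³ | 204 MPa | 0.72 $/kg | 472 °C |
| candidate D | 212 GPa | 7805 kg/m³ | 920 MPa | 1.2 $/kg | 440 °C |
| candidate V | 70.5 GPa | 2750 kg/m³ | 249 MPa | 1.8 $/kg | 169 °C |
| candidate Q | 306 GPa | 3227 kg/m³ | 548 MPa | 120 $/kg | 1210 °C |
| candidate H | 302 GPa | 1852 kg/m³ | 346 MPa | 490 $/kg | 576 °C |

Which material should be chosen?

candidate Q

Screen on constraints: σ_y ≥ 270 MPa; cost ≤ 300 $/kg; max service T ≥ 456 °C. Survivors: candidate G, candidate W, candidate Q.
Computing M directly (units already consistent):
  candidate Q: M = 5.42×10⁻³
  candidate W: M = 5.07×10⁻³
  candidate G: M = 1.80×10⁻³
Candidate Q ranks first.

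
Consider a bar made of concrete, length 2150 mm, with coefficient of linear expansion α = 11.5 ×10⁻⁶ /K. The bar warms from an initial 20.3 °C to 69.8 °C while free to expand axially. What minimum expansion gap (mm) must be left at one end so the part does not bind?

1.22 mm

ΔT = 69.8 − 20.3 = 49.50 K.
ΔL = α·L₀·ΔT = 11.5×10⁻⁶ × 2150 mm × 49.50 K = 1.22 mm.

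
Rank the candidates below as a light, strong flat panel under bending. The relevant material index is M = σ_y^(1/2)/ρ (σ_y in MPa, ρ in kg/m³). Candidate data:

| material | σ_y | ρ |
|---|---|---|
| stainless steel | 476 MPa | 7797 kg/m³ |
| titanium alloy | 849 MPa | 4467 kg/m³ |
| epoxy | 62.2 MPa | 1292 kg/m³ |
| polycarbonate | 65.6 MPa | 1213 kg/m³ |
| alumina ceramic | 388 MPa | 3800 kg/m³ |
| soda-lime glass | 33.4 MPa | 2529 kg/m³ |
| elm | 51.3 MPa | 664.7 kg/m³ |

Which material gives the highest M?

elm

Evaluate M for each candidate:
  elm: M = 10.8×10⁻³
  polycarbonate: M = 6.68×10⁻³
  titanium alloy: M = 6.52×10⁻³
  epoxy: M = 6.10×10⁻³
  alumina ceramic: M = 5.18×10⁻³
  stainless steel: M = 2.80×10⁻³
  soda-lime glass: M = 2.29×10⁻³
Elm ranks first.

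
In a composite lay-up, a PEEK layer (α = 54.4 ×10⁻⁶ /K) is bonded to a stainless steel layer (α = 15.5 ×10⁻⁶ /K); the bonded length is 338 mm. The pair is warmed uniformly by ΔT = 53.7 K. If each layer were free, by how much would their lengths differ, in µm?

706 µm

Δα = |54.4 − 15.5|×10⁻⁶/K = 38.9×10⁻⁶/K.
ΔL_mismatch = Δα·L·ΔT = 38.9×10⁻⁶ × 338.0 mm × 53.7 K = 706 µm.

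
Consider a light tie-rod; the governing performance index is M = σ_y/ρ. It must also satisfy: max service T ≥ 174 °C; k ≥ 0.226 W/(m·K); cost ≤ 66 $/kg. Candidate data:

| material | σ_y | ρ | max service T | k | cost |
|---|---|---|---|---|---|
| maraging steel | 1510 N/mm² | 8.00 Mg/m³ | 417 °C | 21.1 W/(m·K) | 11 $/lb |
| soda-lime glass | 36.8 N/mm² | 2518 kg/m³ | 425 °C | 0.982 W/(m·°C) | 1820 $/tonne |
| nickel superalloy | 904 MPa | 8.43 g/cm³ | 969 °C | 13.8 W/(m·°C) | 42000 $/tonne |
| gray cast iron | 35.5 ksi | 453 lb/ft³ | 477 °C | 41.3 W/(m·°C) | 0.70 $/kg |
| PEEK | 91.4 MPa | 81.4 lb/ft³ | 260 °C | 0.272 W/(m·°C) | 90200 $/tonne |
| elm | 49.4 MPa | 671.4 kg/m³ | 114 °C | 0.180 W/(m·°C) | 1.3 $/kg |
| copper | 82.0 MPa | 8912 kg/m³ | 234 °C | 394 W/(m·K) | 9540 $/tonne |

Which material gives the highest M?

Screen on constraints: max service T ≥ 174 °C; k ≥ 0.226 W/(m·K); cost ≤ 66 $/kg. Survivors: maraging steel, soda-lime glass, nickel superalloy, gray cast iron, copper.
Putting every candidate on a common basis:
  maraging steel: σ_y = 1510 MPa, ρ = 8000 kg/m³
  soda-lime glass: σ_y = 36.80 MPa, ρ = 2518 kg/m³
  nickel superalloy: σ_y = 904.0 MPa, ρ = 8430 kg/m³
  gray cast iron: σ_y = 244.8 MPa, ρ = 7256 kg/m³
  copper: σ_y = 82.00 MPa, ρ = 8912 kg/m³
  maraging steel: M = 189 kN·m/kg
  nickel superalloy: M = 107 kN·m/kg
  gray cast iron: M = 33.7 kN·m/kg
  soda-lime glass: M = 14.6 kN·m/kg
  copper: M = 9.20 kN·m/kg
Maraging steel has the largest M.

maraging steel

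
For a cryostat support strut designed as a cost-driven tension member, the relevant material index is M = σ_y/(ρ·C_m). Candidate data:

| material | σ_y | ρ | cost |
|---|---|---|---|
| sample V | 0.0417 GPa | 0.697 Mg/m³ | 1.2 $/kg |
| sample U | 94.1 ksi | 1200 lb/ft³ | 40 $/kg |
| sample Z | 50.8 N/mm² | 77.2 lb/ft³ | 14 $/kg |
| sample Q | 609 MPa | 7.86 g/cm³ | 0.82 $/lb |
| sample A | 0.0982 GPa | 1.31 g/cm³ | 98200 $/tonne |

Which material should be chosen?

sample V

Convert each candidate to consistent units, then evaluate M:
  sample V: σ_y = 41.70 MPa, ρ = 697.0 kg/m³, cost = 1.200 $/kg
  sample U: σ_y = 648.8 MPa, ρ = 19220 kg/m³, cost = 40.00 $/kg
  sample Z: σ_y = 50.80 MPa, ρ = 1237 kg/m³, cost = 14.00 $/kg
  sample Q: σ_y = 609.0 MPa, ρ = 7860 kg/m³, cost = 1.808 $/kg
  sample A: σ_y = 98.20 MPa, ρ = 1310 kg/m³, cost = 98.20 $/kg
  sample V: M = 49.9 kN·m per $
  sample Q: M = 42.9 kN·m per $
  sample Z: M = 2.93 kN·m per $
  sample U: M = 0.844 kN·m per $
  sample A: M = 0.763 kN·m per $
Sample V has the largest M.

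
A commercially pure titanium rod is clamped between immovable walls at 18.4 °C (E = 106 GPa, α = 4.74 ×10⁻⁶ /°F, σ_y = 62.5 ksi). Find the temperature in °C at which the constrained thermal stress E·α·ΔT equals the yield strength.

α = 4.74×10⁻⁶/°F × 9/5 = 8.53×10⁻⁶/K.
σ_y = 62.5 ksi = 430.9 MPa.
E·α·ΔT = 430.9 MPa ⇒ ΔT = 430.9 / (106.0×10³ × 8.53×10⁻⁶) = 476.5 K.
T = 18.4 + 476.5 = 494.9 °C.

495 °C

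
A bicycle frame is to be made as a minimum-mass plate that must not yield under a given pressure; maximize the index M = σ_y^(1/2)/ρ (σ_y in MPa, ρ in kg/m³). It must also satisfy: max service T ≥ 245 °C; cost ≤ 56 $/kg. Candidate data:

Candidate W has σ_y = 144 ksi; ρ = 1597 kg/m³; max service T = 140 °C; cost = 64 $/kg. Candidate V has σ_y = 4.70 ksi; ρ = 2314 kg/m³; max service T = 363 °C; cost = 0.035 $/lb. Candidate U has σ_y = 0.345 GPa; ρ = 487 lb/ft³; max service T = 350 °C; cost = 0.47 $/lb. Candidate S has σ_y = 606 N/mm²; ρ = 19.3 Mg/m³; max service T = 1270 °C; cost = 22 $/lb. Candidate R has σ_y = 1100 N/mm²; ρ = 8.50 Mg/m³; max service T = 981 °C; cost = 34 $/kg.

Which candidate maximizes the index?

candidate R

Screen on constraints: max service T ≥ 245 °C; cost ≤ 56 $/kg. Survivors: candidate V, candidate U, candidate S, candidate R.
Normalizing units and computing the index:
  candidate V: σ_y = 32.41 MPa, ρ = 2314 kg/m³
  candidate U: σ_y = 345.0 MPa, ρ = 7801 kg/m³
  candidate S: σ_y = 606.0 MPa, ρ = 19300 kg/m³
  candidate R: σ_y = 1100 MPa, ρ = 8500 kg/m³
  candidate R: M = 3.90×10⁻³
  candidate V: M = 2.46×10⁻³
  candidate U: M = 2.38×10⁻³
  candidate S: M = 1.28×10⁻³
Candidate R ranks first.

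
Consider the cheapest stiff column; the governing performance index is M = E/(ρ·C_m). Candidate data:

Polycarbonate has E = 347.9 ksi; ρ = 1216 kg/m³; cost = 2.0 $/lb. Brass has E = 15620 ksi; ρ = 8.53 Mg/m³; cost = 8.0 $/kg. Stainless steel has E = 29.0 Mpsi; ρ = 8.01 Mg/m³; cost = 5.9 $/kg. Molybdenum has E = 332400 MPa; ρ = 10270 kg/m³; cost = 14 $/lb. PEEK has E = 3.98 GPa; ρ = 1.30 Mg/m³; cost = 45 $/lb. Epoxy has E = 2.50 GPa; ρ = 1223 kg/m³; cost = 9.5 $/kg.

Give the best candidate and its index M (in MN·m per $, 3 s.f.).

stainless steel, M = 4.23 MN·m per $

After converting to SI:
  polycarbonate: E = 2.399 GPa, ρ = 1216 kg/m³, cost = 4.409 $/kg
  brass: E = 107.7 GPa, ρ = 8530 kg/m³, cost = 8.000 $/kg
  stainless steel: E = 199.9 GPa, ρ = 8010 kg/m³, cost = 5.900 $/kg
  molybdenum: E = 332.4 GPa, ρ = 10270 kg/m³, cost = 30.86 $/kg
  PEEK: E = 3.980 GPa, ρ = 1300 kg/m³, cost = 99.21 $/kg
  epoxy: E = 2.500 GPa, ρ = 1223 kg/m³, cost = 9.500 $/kg
  stainless steel: M = 4.23 MN·m per $
  brass: M = 1.58 MN·m per $
  molybdenum: M = 1.05 MN·m per $
  polycarbonate: M = 0.447 MN·m per $
  epoxy: M = 0.215 MN·m per $
  PEEK: M = 0.0309 MN·m per $
The maximum is for stainless steel.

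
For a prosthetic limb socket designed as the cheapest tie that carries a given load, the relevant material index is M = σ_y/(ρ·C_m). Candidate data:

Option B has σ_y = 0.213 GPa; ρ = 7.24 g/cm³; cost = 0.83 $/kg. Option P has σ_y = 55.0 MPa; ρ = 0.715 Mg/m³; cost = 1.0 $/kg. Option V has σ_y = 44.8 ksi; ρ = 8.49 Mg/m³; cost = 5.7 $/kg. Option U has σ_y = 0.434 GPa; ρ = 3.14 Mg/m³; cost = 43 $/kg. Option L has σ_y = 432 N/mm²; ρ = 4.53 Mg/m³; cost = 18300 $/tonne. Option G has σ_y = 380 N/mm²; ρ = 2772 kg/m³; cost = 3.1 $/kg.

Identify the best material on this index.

Putting every candidate on a common basis:
  option B: σ_y = 213.0 MPa, ρ = 7240 kg/m³, cost = 0.8300 $/kg
  option P: σ_y = 55.00 MPa, ρ = 715.0 kg/m³, cost = 1.000 $/kg
  option V: σ_y = 308.9 MPa, ρ = 8490 kg/m³, cost = 5.700 $/kg
  option U: σ_y = 434.0 MPa, ρ = 3140 kg/m³, cost = 43.00 $/kg
  option L: σ_y = 432.0 MPa, ρ = 4530 kg/m³, cost = 18.30 $/kg
  option G: σ_y = 380.0 MPa, ρ = 2772 kg/m³, cost = 3.100 $/kg
  option P: M = 76.9 kN·m per $
  option G: M = 44.2 kN·m per $
  option B: M = 35.4 kN·m per $
  option V: M = 6.38 kN·m per $
  option L: M = 5.21 kN·m per $
  option U: M = 3.21 kN·m per $
Option P has the largest M.

option P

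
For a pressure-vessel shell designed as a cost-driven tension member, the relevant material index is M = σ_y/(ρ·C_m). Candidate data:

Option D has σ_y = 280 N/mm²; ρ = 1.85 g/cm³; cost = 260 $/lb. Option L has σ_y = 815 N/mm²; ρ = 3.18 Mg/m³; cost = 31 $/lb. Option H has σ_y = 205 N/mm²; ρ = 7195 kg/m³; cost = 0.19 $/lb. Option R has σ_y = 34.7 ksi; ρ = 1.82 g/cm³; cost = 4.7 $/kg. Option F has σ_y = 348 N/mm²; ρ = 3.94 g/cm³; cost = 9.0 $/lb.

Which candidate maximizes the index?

option H

In SI units:
  option D: σ_y = 280.0 MPa, ρ = 1850 kg/m³, cost = 573.2 $/kg
  option L: σ_y = 815.0 MPa, ρ = 3180 kg/m³, cost = 68.34 $/kg
  option H: σ_y = 205.0 MPa, ρ = 7195 kg/m³, cost = 0.4189 $/kg
  option R: σ_y = 239.2 MPa, ρ = 1820 kg/m³, cost = 4.700 $/kg
  option F: σ_y = 348.0 MPa, ρ = 3940 kg/m³, cost = 19.84 $/kg
  option H: M = 68.0 kN·m per $
  option R: M = 28.0 kN·m per $
  option F: M = 4.45 kN·m per $
  option L: M = 3.75 kN·m per $
  option D: M = 0.264 kN·m per $
Highest index: option H.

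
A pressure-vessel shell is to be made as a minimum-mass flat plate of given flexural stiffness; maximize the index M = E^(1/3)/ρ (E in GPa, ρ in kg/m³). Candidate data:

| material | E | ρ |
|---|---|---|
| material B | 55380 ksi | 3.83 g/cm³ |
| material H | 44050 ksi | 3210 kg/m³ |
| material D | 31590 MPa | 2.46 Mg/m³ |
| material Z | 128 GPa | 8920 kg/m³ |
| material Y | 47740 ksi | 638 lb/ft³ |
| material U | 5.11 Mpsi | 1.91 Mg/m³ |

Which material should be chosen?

Convert each candidate to consistent units, then evaluate M:
  material B: E = 381.8 GPa, ρ = 3830 kg/m³
  material H: E = 303.7 GPa, ρ = 3210 kg/m³
  material D: E = 31.59 GPa, ρ = 2460 kg/m³
  material Z: E = 128.0 GPa, ρ = 8920 kg/m³
  material Y: E = 329.2 GPa, ρ = 10220 kg/m³
  material U: E = 35.23 GPa, ρ = 1910 kg/m³
  material H: M = 2.09×10⁻³
  material B: M = 1.89×10⁻³
  material U: M = 1.72×10⁻³
  material D: M = 1.29×10⁻³
  material Y: M = 0.676×10⁻³
  material Z: M = 0.565×10⁻³
Highest index: material H.

material H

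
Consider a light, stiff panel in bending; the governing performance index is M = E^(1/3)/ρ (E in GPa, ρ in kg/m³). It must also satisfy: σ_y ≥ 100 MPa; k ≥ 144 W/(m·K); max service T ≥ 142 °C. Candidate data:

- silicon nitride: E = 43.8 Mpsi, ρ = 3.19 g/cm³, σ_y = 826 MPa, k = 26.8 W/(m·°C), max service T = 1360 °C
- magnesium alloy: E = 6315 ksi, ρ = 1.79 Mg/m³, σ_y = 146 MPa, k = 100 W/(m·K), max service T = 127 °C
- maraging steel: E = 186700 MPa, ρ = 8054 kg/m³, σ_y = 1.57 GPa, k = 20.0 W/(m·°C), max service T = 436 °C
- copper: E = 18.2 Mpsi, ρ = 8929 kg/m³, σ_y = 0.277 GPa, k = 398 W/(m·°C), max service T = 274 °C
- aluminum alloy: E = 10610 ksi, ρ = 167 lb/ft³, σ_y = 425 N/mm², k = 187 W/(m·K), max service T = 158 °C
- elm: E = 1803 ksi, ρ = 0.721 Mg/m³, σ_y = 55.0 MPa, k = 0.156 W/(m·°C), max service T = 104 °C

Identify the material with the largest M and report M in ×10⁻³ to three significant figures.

aluminum alloy, M = 1.56×10⁻³

Screen on constraints: σ_y ≥ 100 MPa; k ≥ 144 W/(m·K); max service T ≥ 142 °C. Survivors: copper, aluminum alloy.
Convert each candidate to consistent units, then evaluate M:
  copper: E = 125.5 GPa, ρ = 8929 kg/m³
  aluminum alloy: E = 73.15 GPa, ρ = 2675 kg/m³
  aluminum alloy: M = 1.56×10⁻³
  copper: M = 0.561×10⁻³
The maximum is for aluminum alloy.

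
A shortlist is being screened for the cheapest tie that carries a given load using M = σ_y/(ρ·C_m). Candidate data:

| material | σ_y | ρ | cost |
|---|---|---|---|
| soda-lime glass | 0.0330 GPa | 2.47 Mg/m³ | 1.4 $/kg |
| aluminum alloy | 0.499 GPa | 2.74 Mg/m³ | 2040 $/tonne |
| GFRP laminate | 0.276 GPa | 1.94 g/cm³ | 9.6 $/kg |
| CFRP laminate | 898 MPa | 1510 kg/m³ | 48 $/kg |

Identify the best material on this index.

aluminum alloy

Normalizing units and computing the index:
  soda-lime glass: σ_y = 33.00 MPa, ρ = 2470 kg/m³, cost = 1.400 $/kg
  aluminum alloy: σ_y = 499.0 MPa, ρ = 2740 kg/m³, cost = 2.040 $/kg
  GFRP laminate: σ_y = 276.0 MPa, ρ = 1940 kg/m³, cost = 9.600 $/kg
  CFRP laminate: σ_y = 898.0 MPa, ρ = 1510 kg/m³, cost = 48.00 $/kg
  aluminum alloy: M = 89.3 kN·m per $
  GFRP laminate: M = 14.8 kN·m per $
  CFRP laminate: M = 12.4 kN·m per $
  soda-lime glass: M = 9.54 kN·m per $
Aluminum alloy has the largest M.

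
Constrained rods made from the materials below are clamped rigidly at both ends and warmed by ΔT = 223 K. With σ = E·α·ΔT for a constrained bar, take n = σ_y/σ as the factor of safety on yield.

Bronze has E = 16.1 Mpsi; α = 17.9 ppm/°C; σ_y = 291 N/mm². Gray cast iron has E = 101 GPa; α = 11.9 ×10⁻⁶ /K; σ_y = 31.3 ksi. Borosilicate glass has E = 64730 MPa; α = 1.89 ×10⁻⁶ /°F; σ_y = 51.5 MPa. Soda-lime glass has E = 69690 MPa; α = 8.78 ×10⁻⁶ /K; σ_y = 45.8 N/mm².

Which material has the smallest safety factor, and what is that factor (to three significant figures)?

soda-lime glass, n = 0.336

With everything in SI (GPa, ×10⁻⁶/K, MPa):
  bronze: E = 111.0, α = 17.9, σ_y = 291.0 → σ = 443 MPa, n = 0.657
  gray cast iron: E = 101.0, α = 11.9, σ_y = 215.8 → σ = 268 MPa, n = 0.805
  borosilicate glass: E = 64.73, α = 3.40, σ_y = 51.50 → σ = 49.1 MPa, n = 1.05
  soda-lime glass: E = 69.69, α = 8.78, σ_y = 45.80 → σ = 136 MPa, n = 0.336
Smallest n: soda-lime glass with n = 0.336.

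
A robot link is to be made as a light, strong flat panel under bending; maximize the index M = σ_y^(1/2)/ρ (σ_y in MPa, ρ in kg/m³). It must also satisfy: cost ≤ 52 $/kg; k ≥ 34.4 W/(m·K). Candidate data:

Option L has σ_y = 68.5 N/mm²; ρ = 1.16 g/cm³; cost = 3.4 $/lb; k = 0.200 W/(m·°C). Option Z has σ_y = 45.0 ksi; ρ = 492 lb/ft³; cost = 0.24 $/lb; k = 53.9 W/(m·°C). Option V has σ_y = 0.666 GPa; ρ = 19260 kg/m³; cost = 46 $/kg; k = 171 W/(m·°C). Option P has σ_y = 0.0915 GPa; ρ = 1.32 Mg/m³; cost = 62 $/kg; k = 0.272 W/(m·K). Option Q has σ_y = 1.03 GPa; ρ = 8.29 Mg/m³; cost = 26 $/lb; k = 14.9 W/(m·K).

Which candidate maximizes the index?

option Z

Screen on constraints: cost ≤ 52 $/kg; k ≥ 34.4 W/(m·K). Survivors: option Z, option V.
Convert each candidate to consistent units, then evaluate M:
  option Z: σ_y = 310.3 MPa, ρ = 7881 kg/m³
  option V: σ_y = 666.0 MPa, ρ = 19260 kg/m³
  option Z: M = 2.24×10⁻³
  option V: M = 1.34×10⁻³
Option Z ranks first.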